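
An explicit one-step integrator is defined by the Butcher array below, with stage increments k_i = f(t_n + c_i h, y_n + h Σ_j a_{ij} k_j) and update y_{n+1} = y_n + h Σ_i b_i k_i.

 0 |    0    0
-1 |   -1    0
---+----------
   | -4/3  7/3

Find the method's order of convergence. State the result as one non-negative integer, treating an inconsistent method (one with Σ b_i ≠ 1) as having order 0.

1

b = (-4/3, 7/3)
c = (0, -1)
Σ b_i: (-4/3)·1 + 7/3·1 = 1 ✓
b·c: 7/3·(-1) = -7/3 ≠ 1/2 ⇒ order 1.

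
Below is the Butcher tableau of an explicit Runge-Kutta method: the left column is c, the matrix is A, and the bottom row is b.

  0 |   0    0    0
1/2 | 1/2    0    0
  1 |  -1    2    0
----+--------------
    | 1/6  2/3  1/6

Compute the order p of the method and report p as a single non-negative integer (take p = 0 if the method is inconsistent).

b = (1/6, 2/3, 1/6)
c = (0, 1/2, 1)
Ac = (0, 0, 1)
Σ b_i: 1/6·1 + 2/3·1 + 1/6·1 = 1 ✓
b·c: 2/3·1/2 + 1/6·1 = 1/2 ✓
b·c²: 2/3·1/4 + 1/6·1 = 1/3 ✓
b·Ac: 1/6·1 = 1/6 ✓; 3 stages ⇒ order 3.

3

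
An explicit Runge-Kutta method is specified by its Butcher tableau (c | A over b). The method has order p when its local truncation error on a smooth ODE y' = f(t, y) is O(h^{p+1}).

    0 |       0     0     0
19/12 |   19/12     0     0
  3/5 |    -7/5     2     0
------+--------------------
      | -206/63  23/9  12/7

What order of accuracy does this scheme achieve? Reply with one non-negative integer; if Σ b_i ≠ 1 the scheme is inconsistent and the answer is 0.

1

b = (-206/63, 23/9, 12/7)
c = (0, 19/12, 3/5)
Ac = (0, 0, 19/6)
Σ b_i: (-206/63)·1 + 23/9·1 + 12/7·1 = 1 ✓
b·c: 23/9·19/12 + 12/7·3/5 = 19183/3780 ≠ 1/2 ⇒ order 1.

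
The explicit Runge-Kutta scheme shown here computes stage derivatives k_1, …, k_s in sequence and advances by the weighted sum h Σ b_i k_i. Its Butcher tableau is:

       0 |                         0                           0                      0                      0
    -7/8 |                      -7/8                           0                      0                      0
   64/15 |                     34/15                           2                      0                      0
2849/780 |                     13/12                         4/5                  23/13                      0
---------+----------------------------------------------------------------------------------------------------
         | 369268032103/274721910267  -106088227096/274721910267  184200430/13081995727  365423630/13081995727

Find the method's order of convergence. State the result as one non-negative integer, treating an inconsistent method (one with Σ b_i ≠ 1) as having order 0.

b = (369268032103/274721910267, -106088227096/274721910267, 184200430/13081995727, 365423630/13081995727)
c = (0, -7/8, 64/15, 2849/780)
Ac = (0, 0, -7/4, 2671/390)
Σ b_i: 369268032103/274721910267·1 + (-106088227096/274721910267)·1 + 184200430/13081995727·1 + 365423630/13081995727·1 = 1 ✓
b·c: (-106088227096/274721910267)·(-7/8) + 184200430/13081995727·64/15 + 365423630/13081995727·2849/780 = 1/2 ✓
b·c²: (-106088227096/274721910267)·49/64 + 184200430/13081995727·4096/225 + 365423630/13081995727·8116801/608400 = 1/3 ✓
b·Ac: 184200430/13081995727·(-7/4) + 365423630/13081995727·2671/390 = 1/6 ✓
b·c³: (-106088227096/274721910267)·(-343/512) + 184200430/13081995727·262144/3375 + 365423630/13081995727·23124766049/474552000 = 19935997514168509/7346848800283200 ≠ 1/4 ⇒ order 3.
b·(c∘Ac): 184200430/13081995727·(-112/15) + 365423630/13081995727·7609679/304200 = 1397852683213/2354759230860 ≠ 1/8
b·Ac²: 184200430/13081995727·49/32 + 365423630/13081995727·1535993/46800 = 8838283092761/9419036923440 ≠ 1/12
b·A²c: 365423630/13081995727·(-161/52) = -2262815555/26163991454 ≠ 1/24

3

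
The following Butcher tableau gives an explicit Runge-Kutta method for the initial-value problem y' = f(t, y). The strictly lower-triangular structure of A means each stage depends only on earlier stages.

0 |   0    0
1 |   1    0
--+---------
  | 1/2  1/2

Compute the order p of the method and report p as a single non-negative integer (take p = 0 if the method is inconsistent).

2

b = (1/2, 1/2)
c = (0, 1)
Σ b_i: 1/2·1 + 1/2·1 = 1 ✓
b·c: 1/2·1 = 1/2 ✓; 2 stages ⇒ order 2.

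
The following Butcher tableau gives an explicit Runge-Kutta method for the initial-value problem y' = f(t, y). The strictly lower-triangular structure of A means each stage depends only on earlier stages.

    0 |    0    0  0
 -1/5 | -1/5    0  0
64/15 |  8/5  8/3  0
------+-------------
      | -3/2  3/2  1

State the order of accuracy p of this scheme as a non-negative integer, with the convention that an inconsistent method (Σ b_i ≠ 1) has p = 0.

b = (-3/2, 3/2, 1)
c = (0, -1/5, 64/15)
Ac = (0, 0, -8/15)
Σ b_i: (-3/2)·1 + 3/2·1 + 1·1 = 1 ✓
b·c: 3/2·(-1/5) + 1·64/15 = 119/30 ≠ 1/2 ⇒ order 1.

1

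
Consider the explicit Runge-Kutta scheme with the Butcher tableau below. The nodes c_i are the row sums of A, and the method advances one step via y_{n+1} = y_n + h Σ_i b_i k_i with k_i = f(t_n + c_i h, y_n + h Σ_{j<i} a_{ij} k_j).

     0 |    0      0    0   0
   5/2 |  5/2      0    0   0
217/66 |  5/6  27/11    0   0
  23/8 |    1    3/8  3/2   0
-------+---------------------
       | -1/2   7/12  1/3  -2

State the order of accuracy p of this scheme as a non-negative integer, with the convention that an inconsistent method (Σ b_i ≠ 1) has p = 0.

b = (-1/2, 7/12, 1/3, -2)
c = (0, 5/2, 217/66, 23/8)
Ac = (0, 0, 135/22, 1033/176)
Σ b_i: (-1/2)·1 + 7/12·1 + 1/3·1 + (-2)·1 = -19/12 ≠ 1 ⇒ order 0.

0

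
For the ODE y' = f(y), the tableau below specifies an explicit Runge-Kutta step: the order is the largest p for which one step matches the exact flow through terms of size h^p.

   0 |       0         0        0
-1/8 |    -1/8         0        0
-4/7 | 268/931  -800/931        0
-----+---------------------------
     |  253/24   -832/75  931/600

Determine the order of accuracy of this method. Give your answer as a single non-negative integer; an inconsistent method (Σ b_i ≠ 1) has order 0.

b = (253/24, -832/75, 931/600)
c = (0, -1/8, -4/7)
Ac = (0, 0, 100/931)
Σ b_i: 253/24·1 + (-832/75)·1 + 931/600·1 = 1 ✓
b·c: (-832/75)·(-1/8) + 931/600·(-4/7) = 1/2 ✓
b·c²: (-832/75)·1/64 + 931/600·16/49 = 1/3 ✓
b·Ac: 931/600·100/931 = 1/6 ✓; 3 stages ⇒ order 3.

3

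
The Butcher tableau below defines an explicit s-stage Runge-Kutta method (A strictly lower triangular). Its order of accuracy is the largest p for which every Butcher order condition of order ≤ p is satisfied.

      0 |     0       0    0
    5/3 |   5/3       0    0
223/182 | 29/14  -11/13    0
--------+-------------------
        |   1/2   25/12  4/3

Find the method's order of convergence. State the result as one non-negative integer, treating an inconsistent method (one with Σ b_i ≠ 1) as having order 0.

0

b = (1/2, 25/12, 4/3)
c = (0, 5/3, 223/182)
Ac = (0, 0, -55/39)
Σ b_i: 1/2·1 + 25/12·1 + 4/3·1 = 47/12 ≠ 1 ⇒ order 0.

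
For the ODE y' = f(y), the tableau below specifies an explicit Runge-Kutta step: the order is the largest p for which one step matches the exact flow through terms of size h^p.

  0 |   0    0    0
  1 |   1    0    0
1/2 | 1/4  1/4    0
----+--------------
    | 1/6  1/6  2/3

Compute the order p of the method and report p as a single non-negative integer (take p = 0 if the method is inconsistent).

b = (1/6, 1/6, 2/3)
c = (0, 1, 1/2)
Ac = (0, 0, 1/4)
Σ b_i: 1/6·1 + 1/6·1 + 2/3·1 = 1 ✓
b·c: 1/6·1 + 2/3·1/2 = 1/2 ✓
b·c²: 1/6·1 + 2/3·1/4 = 1/3 ✓
b·Ac: 2/3·1/4 = 1/6 ✓; 3 stages ⇒ order 3.

3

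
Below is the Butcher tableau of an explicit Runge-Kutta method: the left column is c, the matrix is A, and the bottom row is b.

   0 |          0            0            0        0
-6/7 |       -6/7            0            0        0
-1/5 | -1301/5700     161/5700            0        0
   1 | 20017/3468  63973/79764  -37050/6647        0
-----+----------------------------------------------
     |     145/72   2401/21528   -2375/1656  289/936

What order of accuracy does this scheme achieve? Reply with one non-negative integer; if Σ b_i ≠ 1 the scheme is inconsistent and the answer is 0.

4

b = (145/72, 2401/21528, -2375/1656, 289/936)
c = (0, -6/7, -1/5, 1)
Ac = (0, 0, -23/950, 247/578)
Σ b_i: 145/72·1 + 2401/21528·1 + (-2375/1656)·1 + 289/936·1 = 1 ✓
b·c: 2401/21528·(-6/7) + (-2375/1656)·(-1/5) + 289/936·1 = 1/2 ✓
b·c²: 2401/21528·36/49 + (-2375/1656)·1/25 + 289/936·1 = 1/3 ✓
b·Ac: (-2375/1656)·(-23/950) + 289/936·247/578 = 1/6 ✓
b·c³: 2401/21528·(-216/343) + (-2375/1656)·(-1/125) + 289/936·1 = 1/4 ✓
b·(c∘Ac): (-2375/1656)·23/4750 + 289/936·247/578 = 1/8 ✓
b·Ac²: (-2375/1656)·69/3325 + 289/936·741/2023 = 1/12 ✓
b·A²c: 289/936·39/289 = 1/24 ✓; 4 stages ⇒ order 4.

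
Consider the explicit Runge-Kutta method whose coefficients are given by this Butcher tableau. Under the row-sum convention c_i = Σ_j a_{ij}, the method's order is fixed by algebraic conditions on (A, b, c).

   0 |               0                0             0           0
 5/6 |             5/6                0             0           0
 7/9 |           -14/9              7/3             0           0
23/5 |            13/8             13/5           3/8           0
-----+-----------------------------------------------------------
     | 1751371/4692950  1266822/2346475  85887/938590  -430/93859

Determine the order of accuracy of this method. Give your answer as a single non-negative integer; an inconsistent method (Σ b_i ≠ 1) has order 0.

3

b = (1751371/4692950, 1266822/2346475, 85887/938590, -430/93859)
c = (0, 5/6, 7/9, 23/5)
Ac = (0, 0, 35/18, 59/24)
Σ b_i: 1751371/4692950·1 + 1266822/2346475·1 + 85887/938590·1 + (-430/93859)·1 = 1 ✓
b·c: 1266822/2346475·5/6 + 85887/938590·7/9 + (-430/93859)·23/5 = 1/2 ✓
b·c²: 1266822/2346475·25/36 + 85887/938590·49/81 + (-430/93859)·529/25 = 1/3 ✓
b·Ac: 85887/938590·35/18 + (-430/93859)·59/24 = 1/6 ✓
b·c³: 1266822/2346475·125/216 + 85887/938590·343/729 + (-430/93859)·12167/125 = -22919891/253419300 ≠ 1/4 ⇒ order 3.
b·(c∘Ac): 85887/938590·245/162 + (-430/93859)·1357/120 = 16253/187718 ≠ 1/8
b·Ac²: 85887/938590·175/108 + (-430/93859)·439/216 = 2817275/20273544 ≠ 1/12
b·A²c: (-430/93859)·35/48 = -7525/2252616 ≠ 1/24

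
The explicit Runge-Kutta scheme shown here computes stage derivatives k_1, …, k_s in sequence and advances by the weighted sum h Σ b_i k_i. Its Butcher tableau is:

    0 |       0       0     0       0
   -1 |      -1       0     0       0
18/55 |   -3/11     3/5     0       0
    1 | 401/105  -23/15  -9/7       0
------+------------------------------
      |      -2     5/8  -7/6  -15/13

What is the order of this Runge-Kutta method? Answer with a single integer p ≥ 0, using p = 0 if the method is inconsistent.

0

b = (-2, 5/8, -7/6, -15/13)
c = (0, -1, 18/55, 1)
Ac = (0, 0, -3/5, 257/231)
Σ b_i: (-2)·1 + 5/8·1 + (-7/6)·1 + (-15/13)·1 = -1153/312 ≠ 1 ⇒ order 0.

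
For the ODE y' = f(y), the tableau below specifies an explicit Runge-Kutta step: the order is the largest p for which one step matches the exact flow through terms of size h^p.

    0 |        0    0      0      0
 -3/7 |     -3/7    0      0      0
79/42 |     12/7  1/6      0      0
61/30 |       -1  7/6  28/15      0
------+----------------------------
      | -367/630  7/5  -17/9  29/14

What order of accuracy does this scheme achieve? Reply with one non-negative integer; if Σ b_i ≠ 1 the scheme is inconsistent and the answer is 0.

b = (-367/630, 7/5, -17/9, 29/14)
c = (0, -3/7, 79/42, 61/30)
Ac = (0, 0, -1/14, 271/90)
Σ b_i: (-367/630)·1 + 7/5·1 + (-17/9)·1 + 29/14·1 = 1 ✓
b·c: 7/5·(-3/7) + (-17/9)·79/42 + 29/14·61/30 = 223/3780 ≠ 1/2 ⇒ order 1.

1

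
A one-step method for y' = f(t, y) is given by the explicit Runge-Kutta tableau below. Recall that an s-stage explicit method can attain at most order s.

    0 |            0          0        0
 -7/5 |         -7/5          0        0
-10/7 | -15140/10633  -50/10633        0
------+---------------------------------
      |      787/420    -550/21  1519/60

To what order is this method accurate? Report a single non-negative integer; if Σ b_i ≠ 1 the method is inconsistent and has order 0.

3

b = (787/420, -550/21, 1519/60)
c = (0, -7/5, -10/7)
Ac = (0, 0, 10/1519)
Σ b_i: 787/420·1 + (-550/21)·1 + 1519/60·1 = 1 ✓
b·c: (-550/21)·(-7/5) + 1519/60·(-10/7) = 1/2 ✓
b·c²: (-550/21)·49/25 + 1519/60·100/49 = 1/3 ✓
b·Ac: 1519/60·10/1519 = 1/6 ✓; 3 stages ⇒ order 3.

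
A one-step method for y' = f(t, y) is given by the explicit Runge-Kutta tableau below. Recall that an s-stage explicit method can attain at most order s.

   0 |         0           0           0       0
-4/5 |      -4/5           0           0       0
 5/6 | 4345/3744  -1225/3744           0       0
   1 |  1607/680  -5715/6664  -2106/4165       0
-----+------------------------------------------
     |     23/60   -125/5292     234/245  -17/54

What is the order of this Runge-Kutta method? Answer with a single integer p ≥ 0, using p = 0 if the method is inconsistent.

b = (23/60, -125/5292, 234/245, -17/54)
c = (0, -4/5, 5/6, 1)
Ac = (0, 0, 245/936, 9/34)
Σ b_i: 23/60·1 + (-125/5292)·1 + 234/245·1 + (-17/54)·1 = 1 ✓
b·c: (-125/5292)·(-4/5) + 234/245·5/6 + (-17/54)·1 = 1/2 ✓
b·c²: (-125/5292)·16/25 + 234/245·25/36 + (-17/54)·1 = 1/3 ✓
b·Ac: 234/245·245/936 + (-17/54)·9/34 = 1/6 ✓
b·c³: (-125/5292)·(-64/125) + 234/245·125/216 + (-17/54)·1 = 1/4 ✓
b·(c∘Ac): 234/245·1225/5616 + (-17/54)·9/34 = 1/8 ✓
b·Ac²: 234/245·(-49/234) + (-17/54)·(-9/10) = 1/12 ✓
b·A²c: (-17/54)·(-9/68) = 1/24 ✓; 4 stages ⇒ order 4.

4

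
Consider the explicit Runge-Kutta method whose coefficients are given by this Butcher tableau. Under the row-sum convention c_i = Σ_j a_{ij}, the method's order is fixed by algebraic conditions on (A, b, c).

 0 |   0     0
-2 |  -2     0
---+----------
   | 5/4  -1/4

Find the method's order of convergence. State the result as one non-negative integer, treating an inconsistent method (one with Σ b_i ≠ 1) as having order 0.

2

b = (5/4, -1/4)
c = (0, -2)
Σ b_i: 5/4·1 + (-1/4)·1 = 1 ✓
b·c: (-1/4)·(-2) = 1/2 ✓; 2 stages ⇒ order 2.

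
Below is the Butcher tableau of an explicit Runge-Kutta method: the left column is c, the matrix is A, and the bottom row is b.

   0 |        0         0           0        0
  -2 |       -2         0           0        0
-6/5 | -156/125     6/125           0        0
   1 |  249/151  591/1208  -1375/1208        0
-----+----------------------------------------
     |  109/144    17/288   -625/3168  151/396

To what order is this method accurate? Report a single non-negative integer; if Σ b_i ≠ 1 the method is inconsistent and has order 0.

4

b = (109/144, 17/288, -625/3168, 151/396)
c = (0, -2, -6/5, 1)
Ac = (0, 0, -12/125, 117/302)
Σ b_i: 109/144·1 + 17/288·1 + (-625/3168)·1 + 151/396·1 = 1 ✓
b·c: 17/288·(-2) + (-625/3168)·(-6/5) + 151/396·1 = 1/2 ✓
b·c²: 17/288·4 + (-625/3168)·36/25 + 151/396·1 = 1/3 ✓
b·Ac: (-625/3168)·(-12/125) + 151/396·117/302 = 1/6 ✓
b·c³: 17/288·(-8) + (-625/3168)·(-216/125) + 151/396·1 = 1/4 ✓
b·(c∘Ac): (-625/3168)·72/625 + 151/396·117/302 = 1/8 ✓
b·Ac²: (-625/3168)·24/125 + 151/396·48/151 = 1/12 ✓
b·A²c: 151/396·33/302 = 1/24 ✓; 4 stages ⇒ order 4.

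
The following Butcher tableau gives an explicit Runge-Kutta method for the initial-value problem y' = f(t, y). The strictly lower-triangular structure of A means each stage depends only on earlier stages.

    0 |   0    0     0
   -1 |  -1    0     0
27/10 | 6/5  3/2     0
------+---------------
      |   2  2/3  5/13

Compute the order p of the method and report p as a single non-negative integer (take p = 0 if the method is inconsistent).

0

b = (2, 2/3, 5/13)
c = (0, -1, 27/10)
Ac = (0, 0, -3/2)
Σ b_i: 2·1 + 2/3·1 + 5/13·1 = 119/39 ≠ 1 ⇒ order 0.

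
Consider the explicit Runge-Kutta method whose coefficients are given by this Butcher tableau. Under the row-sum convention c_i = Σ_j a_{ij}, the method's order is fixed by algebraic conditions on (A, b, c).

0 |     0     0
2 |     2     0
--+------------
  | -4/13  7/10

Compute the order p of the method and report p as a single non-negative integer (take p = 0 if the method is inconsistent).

0

b = (-4/13, 7/10)
c = (0, 2)
Σ b_i: (-4/13)·1 + 7/10·1 = 51/130 ≠ 1 ⇒ order 0.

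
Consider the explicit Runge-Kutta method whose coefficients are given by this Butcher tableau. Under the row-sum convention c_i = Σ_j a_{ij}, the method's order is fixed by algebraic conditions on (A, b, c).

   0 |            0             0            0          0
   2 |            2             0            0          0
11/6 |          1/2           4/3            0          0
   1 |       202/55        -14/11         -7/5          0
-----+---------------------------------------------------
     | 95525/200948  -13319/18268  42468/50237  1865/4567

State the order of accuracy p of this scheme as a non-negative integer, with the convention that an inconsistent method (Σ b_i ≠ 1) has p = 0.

b = (95525/200948, -13319/18268, 42468/50237, 1865/4567)
c = (0, 2, 11/6, 1)
Ac = (0, 0, 8/3, -1687/330)
Σ b_i: 95525/200948·1 + (-13319/18268)·1 + 42468/50237·1 + 1865/4567·1 = 1 ✓
b·c: (-13319/18268)·2 + 42468/50237·11/6 + 1865/4567·1 = 1/2 ✓
b·c²: (-13319/18268)·4 + 42468/50237·121/36 + 1865/4567·1 = 1/3 ✓
b·Ac: 42468/50237·8/3 + 1865/4567·(-1687/330) = 1/6 ✓
b·c³: (-13319/18268)·8 + 42468/50237·1331/216 + 1865/4567·1 = -17695/82206 ≠ 1/4 ⇒ order 3.
b·(c∘Ac): 42468/50237·44/9 + 1865/4567·(-1687/330) = 616477/301422 ≠ 1/8
b·Ac²: 42468/50237·16/3 + 1865/4567·(-19397/1980) = 83525/164412 ≠ 1/12
b·A²c: 1865/4567·(-56/15) = -20888/13701 ≠ 1/24

3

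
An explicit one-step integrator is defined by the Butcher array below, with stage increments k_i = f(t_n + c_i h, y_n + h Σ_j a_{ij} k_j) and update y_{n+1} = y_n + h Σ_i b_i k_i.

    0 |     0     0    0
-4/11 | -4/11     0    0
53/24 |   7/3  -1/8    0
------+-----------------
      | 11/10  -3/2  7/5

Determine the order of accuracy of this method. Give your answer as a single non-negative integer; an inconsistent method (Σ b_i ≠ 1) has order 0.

b = (11/10, -3/2, 7/5)
c = (0, -4/11, 53/24)
Ac = (0, 0, 1/22)
Σ b_i: 11/10·1 + (-3/2)·1 + 7/5·1 = 1 ✓
b·c: (-3/2)·(-4/11) + 7/5·53/24 = 4801/1320 ≠ 1/2 ⇒ order 1.

1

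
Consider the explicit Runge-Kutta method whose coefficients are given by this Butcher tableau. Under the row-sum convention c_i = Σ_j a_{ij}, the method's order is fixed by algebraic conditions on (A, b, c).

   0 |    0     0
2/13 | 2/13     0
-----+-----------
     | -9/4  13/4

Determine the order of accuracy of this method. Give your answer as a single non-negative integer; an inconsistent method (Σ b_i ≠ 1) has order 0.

2

b = (-9/4, 13/4)
c = (0, 2/13)
Σ b_i: (-9/4)·1 + 13/4·1 = 1 ✓
b·c: 13/4·2/13 = 1/2 ✓; 2 stages ⇒ order 2.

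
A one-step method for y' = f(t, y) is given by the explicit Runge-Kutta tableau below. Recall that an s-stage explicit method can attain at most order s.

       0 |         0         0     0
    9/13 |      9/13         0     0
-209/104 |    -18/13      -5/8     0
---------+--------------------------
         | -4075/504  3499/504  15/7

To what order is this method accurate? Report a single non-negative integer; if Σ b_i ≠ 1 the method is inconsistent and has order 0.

2

b = (-4075/504, 3499/504, 15/7)
c = (0, 9/13, -209/104)
Ac = (0, 0, -45/104)
Σ b_i: (-4075/504)·1 + 3499/504·1 + 15/7·1 = 1 ✓
b·c: 3499/504·9/13 + 15/7·(-209/104) = 1/2 ✓
b·c²: 3499/504·81/169 + 15/7·43681/10816 = 907143/75712 ≠ 1/3 ⇒ order 2.
b·Ac: 15/7·(-45/104) = -675/728 ≠ 1/6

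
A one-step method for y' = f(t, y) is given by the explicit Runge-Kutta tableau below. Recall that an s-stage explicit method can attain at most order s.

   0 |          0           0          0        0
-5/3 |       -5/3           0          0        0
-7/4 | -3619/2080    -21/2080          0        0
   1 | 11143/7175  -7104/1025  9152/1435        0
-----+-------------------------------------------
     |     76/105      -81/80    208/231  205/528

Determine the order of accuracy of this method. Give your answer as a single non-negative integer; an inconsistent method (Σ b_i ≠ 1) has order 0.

4

b = (76/105, -81/80, 208/231, 205/528)
c = (0, -5/3, -7/4, 1)
Ac = (0, 0, 7/416, 16/41)
Σ b_i: 76/105·1 + (-81/80)·1 + 208/231·1 + 205/528·1 = 1 ✓
b·c: (-81/80)·(-5/3) + 208/231·(-7/4) + 205/528·1 = 1/2 ✓
b·c²: (-81/80)·25/9 + 208/231·49/16 + 205/528·1 = 1/3 ✓
b·Ac: 208/231·7/416 + 205/528·16/41 = 1/6 ✓
b·c³: (-81/80)·(-125/27) + 208/231·(-343/64) + 205/528·1 = 1/4 ✓
b·(c∘Ac): 208/231·(-49/1664) + 205/528·16/41 = 1/8 ✓
b·Ac²: 208/231·(-35/1248) + 205/528·172/615 = 1/12 ✓
b·A²c: 205/528·22/205 = 1/24 ✓; 4 stages ⇒ order 4.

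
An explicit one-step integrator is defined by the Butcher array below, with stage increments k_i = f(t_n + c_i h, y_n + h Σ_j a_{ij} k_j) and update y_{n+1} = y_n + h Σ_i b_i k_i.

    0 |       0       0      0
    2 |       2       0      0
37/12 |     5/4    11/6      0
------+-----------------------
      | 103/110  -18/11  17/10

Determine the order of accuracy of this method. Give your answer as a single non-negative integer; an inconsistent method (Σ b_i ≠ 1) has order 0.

b = (103/110, -18/11, 17/10)
c = (0, 2, 37/12)
Ac = (0, 0, 11/3)
Σ b_i: 103/110·1 + (-18/11)·1 + 17/10·1 = 1 ✓
b·c: (-18/11)·2 + 17/10·37/12 = 2599/1320 ≠ 1/2 ⇒ order 1.

1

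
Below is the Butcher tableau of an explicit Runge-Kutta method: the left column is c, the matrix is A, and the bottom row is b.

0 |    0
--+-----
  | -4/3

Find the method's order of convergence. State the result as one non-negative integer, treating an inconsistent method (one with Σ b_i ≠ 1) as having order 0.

b = (-4/3)
c = (0)
Σ b_i: (-4/3)·1 = -4/3 ≠ 1 ⇒ order 0.

0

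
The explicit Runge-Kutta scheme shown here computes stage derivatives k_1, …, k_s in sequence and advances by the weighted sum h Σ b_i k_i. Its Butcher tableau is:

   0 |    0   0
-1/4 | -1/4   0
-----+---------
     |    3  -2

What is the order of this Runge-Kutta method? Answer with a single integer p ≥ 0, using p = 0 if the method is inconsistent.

b = (3, -2)
c = (0, -1/4)
Σ b_i: 3·1 + (-2)·1 = 1 ✓
b·c: (-2)·(-1/4) = 1/2 ✓; 2 stages ⇒ order 2.

2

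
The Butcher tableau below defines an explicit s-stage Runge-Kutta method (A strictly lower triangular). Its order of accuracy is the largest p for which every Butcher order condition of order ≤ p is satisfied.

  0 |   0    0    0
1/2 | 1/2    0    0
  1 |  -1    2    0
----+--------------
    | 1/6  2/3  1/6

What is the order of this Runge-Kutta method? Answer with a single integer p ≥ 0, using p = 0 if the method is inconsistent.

3

b = (1/6, 2/3, 1/6)
c = (0, 1/2, 1)
Ac = (0, 0, 1)
Σ b_i: 1/6·1 + 2/3·1 + 1/6·1 = 1 ✓
b·c: 2/3·1/2 + 1/6·1 = 1/2 ✓
b·c²: 2/3·1/4 + 1/6·1 = 1/3 ✓
b·Ac: 1/6·1 = 1/6 ✓; 3 stages ⇒ order 3.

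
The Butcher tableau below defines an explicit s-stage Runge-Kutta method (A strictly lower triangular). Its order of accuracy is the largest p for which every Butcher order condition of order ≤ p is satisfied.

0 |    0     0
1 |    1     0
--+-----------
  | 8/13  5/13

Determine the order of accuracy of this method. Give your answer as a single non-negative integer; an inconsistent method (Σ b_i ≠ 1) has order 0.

b = (8/13, 5/13)
c = (0, 1)
Σ b_i: 8/13·1 + 5/13·1 = 1 ✓
b·c: 5/13·1 = 5/13 ≠ 1/2 ⇒ order 1.

1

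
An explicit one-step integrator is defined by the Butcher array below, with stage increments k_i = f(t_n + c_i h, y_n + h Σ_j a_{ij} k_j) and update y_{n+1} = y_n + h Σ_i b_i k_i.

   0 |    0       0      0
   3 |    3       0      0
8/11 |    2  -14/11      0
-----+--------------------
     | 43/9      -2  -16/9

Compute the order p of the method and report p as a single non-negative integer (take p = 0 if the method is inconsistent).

b = (43/9, -2, -16/9)
c = (0, 3, 8/11)
Ac = (0, 0, -42/11)
Σ b_i: 43/9·1 + (-2)·1 + (-16/9)·1 = 1 ✓
b·c: (-2)·3 + (-16/9)·8/11 = -722/99 ≠ 1/2 ⇒ order 1.

1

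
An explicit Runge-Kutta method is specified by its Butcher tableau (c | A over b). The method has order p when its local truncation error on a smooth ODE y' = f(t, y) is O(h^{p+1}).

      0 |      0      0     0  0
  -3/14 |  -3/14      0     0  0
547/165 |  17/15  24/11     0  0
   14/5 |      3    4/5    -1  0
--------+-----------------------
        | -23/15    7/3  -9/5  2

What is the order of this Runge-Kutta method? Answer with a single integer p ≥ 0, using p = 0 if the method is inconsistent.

b = (-23/15, 7/3, -9/5, 2)
c = (0, -3/14, 547/165, 14/5)
Ac = (0, 0, -36/77, -4027/1155)
Σ b_i: (-23/15)·1 + 7/3·1 + (-9/5)·1 + 2·1 = 1 ✓
b·c: 7/3·(-3/14) + (-9/5)·547/165 + 2·14/5 = -477/550 ≠ 1/2 ⇒ order 1.

1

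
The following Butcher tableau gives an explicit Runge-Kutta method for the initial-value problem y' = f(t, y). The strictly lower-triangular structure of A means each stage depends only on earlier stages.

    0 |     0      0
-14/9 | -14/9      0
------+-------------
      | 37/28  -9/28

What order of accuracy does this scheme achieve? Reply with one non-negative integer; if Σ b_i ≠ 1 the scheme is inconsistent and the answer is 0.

2

b = (37/28, -9/28)
c = (0, -14/9)
Σ b_i: 37/28·1 + (-9/28)·1 = 1 ✓
b·c: (-9/28)·(-14/9) = 1/2 ✓; 2 stages ⇒ order 2.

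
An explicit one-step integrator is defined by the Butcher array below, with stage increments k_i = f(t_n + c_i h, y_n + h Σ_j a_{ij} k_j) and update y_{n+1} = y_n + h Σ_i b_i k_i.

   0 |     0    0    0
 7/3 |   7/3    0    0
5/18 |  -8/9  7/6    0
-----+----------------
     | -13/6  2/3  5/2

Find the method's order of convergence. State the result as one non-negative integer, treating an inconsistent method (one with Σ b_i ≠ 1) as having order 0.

1

b = (-13/6, 2/3, 5/2)
c = (0, 7/3, 5/18)
Ac = (0, 0, 49/18)
Σ b_i: (-13/6)·1 + 2/3·1 + 5/2·1 = 1 ✓
b·c: 2/3·7/3 + 5/2·5/18 = 9/4 ≠ 1/2 ⇒ order 1.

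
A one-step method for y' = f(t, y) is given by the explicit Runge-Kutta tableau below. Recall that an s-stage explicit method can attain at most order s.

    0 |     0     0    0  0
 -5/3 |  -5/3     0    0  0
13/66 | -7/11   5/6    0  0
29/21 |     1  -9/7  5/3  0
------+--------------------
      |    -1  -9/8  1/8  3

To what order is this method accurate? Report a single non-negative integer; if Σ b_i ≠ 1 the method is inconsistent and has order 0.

1

b = (-1, -9/8, 1/8, 3)
c = (0, -5/3, 13/66, 29/21)
Ac = (0, 0, -25/18, 3425/1386)
Σ b_i: (-1)·1 + (-9/8)·1 + 1/8·1 + 3·1 = 1 ✓
b·c: (-9/8)·(-5/3) + 1/8·13/66 + 3·29/21 = 22333/3696 ≠ 1/2 ⇒ order 1.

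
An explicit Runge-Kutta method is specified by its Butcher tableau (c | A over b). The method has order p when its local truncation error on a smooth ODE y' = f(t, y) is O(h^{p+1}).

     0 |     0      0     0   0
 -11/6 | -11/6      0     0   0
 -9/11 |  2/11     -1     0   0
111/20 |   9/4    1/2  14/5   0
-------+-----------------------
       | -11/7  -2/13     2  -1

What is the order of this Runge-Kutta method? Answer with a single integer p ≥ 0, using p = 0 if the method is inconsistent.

0

b = (-11/7, -2/13, 2, -1)
c = (0, -11/6, -9/11, 111/20)
Ac = (0, 0, 11/6, -2117/660)
Σ b_i: (-11/7)·1 + (-2/13)·1 + 2·1 + (-1)·1 = -66/91 ≠ 1 ⇒ order 0.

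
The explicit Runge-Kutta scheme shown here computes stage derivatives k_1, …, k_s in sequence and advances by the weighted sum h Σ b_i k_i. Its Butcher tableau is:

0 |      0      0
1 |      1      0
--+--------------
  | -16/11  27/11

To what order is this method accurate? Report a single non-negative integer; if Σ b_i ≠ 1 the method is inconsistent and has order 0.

1

b = (-16/11, 27/11)
c = (0, 1)
Σ b_i: (-16/11)·1 + 27/11·1 = 1 ✓
b·c: 27/11·1 = 27/11 ≠ 1/2 ⇒ order 1.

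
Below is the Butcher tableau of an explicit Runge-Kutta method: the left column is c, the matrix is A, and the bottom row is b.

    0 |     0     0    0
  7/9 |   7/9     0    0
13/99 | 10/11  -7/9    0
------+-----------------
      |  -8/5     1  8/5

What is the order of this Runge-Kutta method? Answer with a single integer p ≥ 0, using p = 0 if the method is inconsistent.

b = (-8/5, 1, 8/5)
c = (0, 7/9, 13/99)
Ac = (0, 0, -49/81)
Σ b_i: (-8/5)·1 + 1·1 + 8/5·1 = 1 ✓
b·c: 1·7/9 + 8/5·13/99 = 163/165 ≠ 1/2 ⇒ order 1.

1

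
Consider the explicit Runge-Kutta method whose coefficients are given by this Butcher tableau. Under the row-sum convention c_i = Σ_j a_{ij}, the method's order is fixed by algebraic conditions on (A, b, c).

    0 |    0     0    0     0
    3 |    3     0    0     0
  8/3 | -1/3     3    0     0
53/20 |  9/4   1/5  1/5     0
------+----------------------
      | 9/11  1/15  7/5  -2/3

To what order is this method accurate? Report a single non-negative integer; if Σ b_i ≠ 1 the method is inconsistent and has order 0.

b = (9/11, 1/15, 7/5, -2/3)
c = (0, 3, 8/3, 53/20)
Ac = (0, 0, 9, 17/15)
Σ b_i: 9/11·1 + 1/15·1 + 7/5·1 + (-2/3)·1 = 89/55 ≠ 1 ⇒ order 0.

0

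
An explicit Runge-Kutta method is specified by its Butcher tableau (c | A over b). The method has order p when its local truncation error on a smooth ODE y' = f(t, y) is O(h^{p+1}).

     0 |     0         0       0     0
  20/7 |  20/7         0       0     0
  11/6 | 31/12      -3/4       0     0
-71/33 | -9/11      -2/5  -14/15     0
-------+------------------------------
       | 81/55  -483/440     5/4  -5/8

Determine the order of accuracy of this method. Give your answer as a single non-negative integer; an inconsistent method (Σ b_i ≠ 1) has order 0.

b = (81/55, -483/440, 5/4, -5/8)
c = (0, 20/7, 11/6, -71/33)
Ac = (0, 0, -15/7, -899/315)
Σ b_i: 81/55·1 + (-483/440)·1 + 5/4·1 + (-5/8)·1 = 1 ✓
b·c: (-483/440)·20/7 + 5/4·11/6 + (-5/8)·(-71/33) = 1/2 ✓
b·c²: (-483/440)·400/49 + 5/4·121/36 + (-5/8)·5041/1089 = -933395/121968 ≠ 1/3 ⇒ order 2.
b·Ac: 5/4·(-15/7) + (-5/8)·(-899/315) = -451/504 ≠ 1/6

2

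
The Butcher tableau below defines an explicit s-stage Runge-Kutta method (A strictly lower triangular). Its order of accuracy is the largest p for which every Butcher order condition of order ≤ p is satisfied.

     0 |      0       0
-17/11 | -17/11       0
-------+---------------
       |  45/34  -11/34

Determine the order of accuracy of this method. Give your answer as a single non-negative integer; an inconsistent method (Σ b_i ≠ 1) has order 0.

2

b = (45/34, -11/34)
c = (0, -17/11)
Σ b_i: 45/34·1 + (-11/34)·1 = 1 ✓
b·c: (-11/34)·(-17/11) = 1/2 ✓; 2 stages ⇒ order 2.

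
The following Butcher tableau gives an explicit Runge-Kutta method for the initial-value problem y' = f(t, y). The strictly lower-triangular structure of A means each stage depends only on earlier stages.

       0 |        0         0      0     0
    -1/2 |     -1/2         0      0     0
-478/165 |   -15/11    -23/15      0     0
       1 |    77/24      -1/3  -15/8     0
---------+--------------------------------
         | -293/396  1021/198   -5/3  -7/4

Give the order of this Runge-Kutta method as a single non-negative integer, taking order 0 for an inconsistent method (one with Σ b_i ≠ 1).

2

b = (-293/396, 1021/198, -5/3, -7/4)
c = (0, -1/2, -478/165, 1)
Ac = (0, 0, 23/30, 739/132)
Σ b_i: (-293/396)·1 + 1021/198·1 + (-5/3)·1 + (-7/4)·1 = 1 ✓
b·c: 1021/198·(-1/2) + (-5/3)·(-478/165) + (-7/4)·1 = 1/2 ✓
b·c²: 1021/198·1/4 + (-5/3)·228484/27225 + (-7/4)·1 = -1888097/130680 ≠ 1/3 ⇒ order 2.
b·Ac: (-5/3)·23/30 + (-7/4)·739/132 = -17543/1584 ≠ 1/6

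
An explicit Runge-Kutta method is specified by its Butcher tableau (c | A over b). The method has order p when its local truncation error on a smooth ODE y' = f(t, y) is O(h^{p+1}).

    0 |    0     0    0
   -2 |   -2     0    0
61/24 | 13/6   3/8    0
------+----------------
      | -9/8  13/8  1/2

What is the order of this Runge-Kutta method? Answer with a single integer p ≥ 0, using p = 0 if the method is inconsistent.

1

b = (-9/8, 13/8, 1/2)
c = (0, -2, 61/24)
Ac = (0, 0, -3/4)
Σ b_i: (-9/8)·1 + 13/8·1 + 1/2·1 = 1 ✓
b·c: 13/8·(-2) + 1/2·61/24 = -95/48 ≠ 1/2 ⇒ order 1.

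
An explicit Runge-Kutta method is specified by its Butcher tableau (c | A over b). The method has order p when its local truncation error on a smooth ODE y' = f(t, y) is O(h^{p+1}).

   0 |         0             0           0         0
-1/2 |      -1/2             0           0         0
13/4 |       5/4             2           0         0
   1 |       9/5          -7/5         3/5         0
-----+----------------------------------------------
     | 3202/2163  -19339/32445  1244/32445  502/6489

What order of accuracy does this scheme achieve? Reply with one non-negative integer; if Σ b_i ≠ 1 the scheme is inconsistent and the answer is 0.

3

b = (3202/2163, -19339/32445, 1244/32445, 502/6489)
c = (0, -1/2, 13/4, 1)
Ac = (0, 0, -1, 53/20)
Σ b_i: 3202/2163·1 + (-19339/32445)·1 + 1244/32445·1 + 502/6489·1 = 1 ✓
b·c: (-19339/32445)·(-1/2) + 1244/32445·13/4 + 502/6489·1 = 1/2 ✓
b·c²: (-19339/32445)·1/4 + 1244/32445·169/16 + 502/6489·1 = 1/3 ✓
b·Ac: 1244/32445·(-1) + 502/6489·53/20 = 1/6 ✓
b·c³: (-19339/32445)·(-1/8) + 1244/32445·2197/64 + 502/6489·1 = 50807/34608 ≠ 1/4 ⇒ order 3.
b·(c∘Ac): 1244/32445·(-13/4) + 502/6489·53/20 = 1739/21630 ≠ 1/8
b·Ac²: 1244/32445·1/2 + 502/6489·479/80 = 8347/17304 ≠ 1/12
b·A²c: 502/6489·(-3/5) = -502/10815 ≠ 1/24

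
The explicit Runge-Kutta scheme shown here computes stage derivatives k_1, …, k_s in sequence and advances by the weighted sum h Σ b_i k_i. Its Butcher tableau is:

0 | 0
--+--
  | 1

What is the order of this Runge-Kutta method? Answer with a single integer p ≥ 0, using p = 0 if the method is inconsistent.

b = (1)
c = (0)
Σ b_i: 1·1 = 1 ✓; 1 stage ⇒ order 1.

1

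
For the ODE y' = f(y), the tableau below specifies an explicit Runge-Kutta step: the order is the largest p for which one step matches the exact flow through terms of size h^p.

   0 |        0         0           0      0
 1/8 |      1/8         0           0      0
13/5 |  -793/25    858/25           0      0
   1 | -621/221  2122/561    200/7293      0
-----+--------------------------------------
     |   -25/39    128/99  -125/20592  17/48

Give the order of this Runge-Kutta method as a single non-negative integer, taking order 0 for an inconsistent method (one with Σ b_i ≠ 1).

b = (-25/39, 128/99, -125/20592, 17/48)
c = (0, 1/8, 13/5, 1)
Ac = (0, 0, 429/100, 37/68)
Σ b_i: (-25/39)·1 + 128/99·1 + (-125/20592)·1 + 17/48·1 = 1 ✓
b·c: 128/99·1/8 + (-125/20592)·13/5 + 17/48·1 = 1/2 ✓
b·c²: 128/99·1/64 + (-125/20592)·169/25 + 17/48·1 = 1/3 ✓
b·Ac: (-125/20592)·429/100 + 17/48·37/68 = 1/6 ✓
b·c³: 128/99·1/512 + (-125/20592)·2197/125 + 17/48·1 = 1/4 ✓
b·(c∘Ac): (-125/20592)·5577/500 + 17/48·37/68 = 1/8 ✓
b·Ac²: (-125/20592)·429/800 + 17/48·133/544 = 1/12 ✓
b·A²c: 17/48·2/17 = 1/24 ✓; 4 stages ⇒ order 4.

4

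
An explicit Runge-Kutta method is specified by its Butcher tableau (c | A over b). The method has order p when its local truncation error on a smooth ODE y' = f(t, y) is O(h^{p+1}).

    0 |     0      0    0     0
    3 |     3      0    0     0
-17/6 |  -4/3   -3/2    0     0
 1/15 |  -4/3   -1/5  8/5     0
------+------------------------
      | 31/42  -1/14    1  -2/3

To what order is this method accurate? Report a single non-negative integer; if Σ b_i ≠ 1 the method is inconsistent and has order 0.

1

b = (31/42, -1/14, 1, -2/3)
c = (0, 3, -17/6, 1/15)
Ac = (0, 0, -9/2, -77/15)
Σ b_i: 31/42·1 + (-1/14)·1 + 1·1 + (-2/3)·1 = 1 ✓
b·c: (-1/14)·3 + 1·(-17/6) + (-2/3)·1/15 = -974/315 ≠ 1/2 ⇒ order 1.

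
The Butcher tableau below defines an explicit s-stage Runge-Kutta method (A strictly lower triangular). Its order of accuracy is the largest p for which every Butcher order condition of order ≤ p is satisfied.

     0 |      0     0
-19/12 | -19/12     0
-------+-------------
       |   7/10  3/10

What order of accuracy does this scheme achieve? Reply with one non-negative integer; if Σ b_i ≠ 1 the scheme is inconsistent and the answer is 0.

1

b = (7/10, 3/10)
c = (0, -19/12)
Σ b_i: 7/10·1 + 3/10·1 = 1 ✓
b·c: 3/10·(-19/12) = -19/40 ≠ 1/2 ⇒ order 1.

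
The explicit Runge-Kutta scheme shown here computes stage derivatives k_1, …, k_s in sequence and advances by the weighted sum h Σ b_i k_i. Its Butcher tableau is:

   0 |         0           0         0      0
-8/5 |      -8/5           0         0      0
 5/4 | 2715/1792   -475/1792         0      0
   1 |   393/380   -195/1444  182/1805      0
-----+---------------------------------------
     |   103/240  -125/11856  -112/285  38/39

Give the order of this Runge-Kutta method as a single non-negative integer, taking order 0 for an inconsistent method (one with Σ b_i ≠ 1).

4

b = (103/240, -125/11856, -112/285, 38/39)
c = (0, -8/5, 5/4, 1)
Ac = (0, 0, 95/224, 13/38)
Σ b_i: 103/240·1 + (-125/11856)·1 + (-112/285)·1 + 38/39·1 = 1 ✓
b·c: (-125/11856)·(-8/5) + (-112/285)·5/4 + 38/39·1 = 1/2 ✓
b·c²: (-125/11856)·64/25 + (-112/285)·25/16 + 38/39·1 = 1/3 ✓
b·Ac: (-112/285)·95/224 + 38/39·13/38 = 1/6 ✓
b·c³: (-125/11856)·(-512/125) + (-112/285)·125/64 + 38/39·1 = 1/4 ✓
b·(c∘Ac): (-112/285)·475/896 + 38/39·13/38 = 1/8 ✓
b·Ac²: (-112/285)·(-19/28) + 38/39·(-143/760) = 1/12 ✓
b·A²c: 38/39·13/304 = 1/24 ✓; 4 stages ⇒ order 4.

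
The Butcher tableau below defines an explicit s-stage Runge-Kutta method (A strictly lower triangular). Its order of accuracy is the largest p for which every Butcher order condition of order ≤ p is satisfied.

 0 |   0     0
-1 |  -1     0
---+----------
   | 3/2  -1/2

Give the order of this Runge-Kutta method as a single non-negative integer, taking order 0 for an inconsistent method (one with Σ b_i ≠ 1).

2

b = (3/2, -1/2)
c = (0, -1)
Σ b_i: 3/2·1 + (-1/2)·1 = 1 ✓
b·c: (-1/2)·(-1) = 1/2 ✓; 2 stages ⇒ order 2.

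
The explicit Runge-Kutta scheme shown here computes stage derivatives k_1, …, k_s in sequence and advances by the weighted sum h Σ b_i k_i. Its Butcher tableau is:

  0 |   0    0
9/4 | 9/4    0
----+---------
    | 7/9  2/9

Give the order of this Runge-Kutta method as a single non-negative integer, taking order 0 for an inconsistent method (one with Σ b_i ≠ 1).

2

b = (7/9, 2/9)
c = (0, 9/4)
Σ b_i: 7/9·1 + 2/9·1 = 1 ✓
b·c: 2/9·9/4 = 1/2 ✓; 2 stages ⇒ order 2.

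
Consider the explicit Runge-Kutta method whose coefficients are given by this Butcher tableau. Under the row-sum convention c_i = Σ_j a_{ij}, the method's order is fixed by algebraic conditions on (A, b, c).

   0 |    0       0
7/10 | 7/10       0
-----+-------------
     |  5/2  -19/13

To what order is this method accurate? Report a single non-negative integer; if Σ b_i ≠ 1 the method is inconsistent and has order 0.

0

b = (5/2, -19/13)
c = (0, 7/10)
Σ b_i: 5/2·1 + (-19/13)·1 = 27/26 ≠ 1 ⇒ order 0.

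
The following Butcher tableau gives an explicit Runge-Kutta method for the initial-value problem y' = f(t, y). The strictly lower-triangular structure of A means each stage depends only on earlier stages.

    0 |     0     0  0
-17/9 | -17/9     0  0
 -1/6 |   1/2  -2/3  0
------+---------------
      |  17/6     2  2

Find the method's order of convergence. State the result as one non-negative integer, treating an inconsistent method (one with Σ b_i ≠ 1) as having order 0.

0

b = (17/6, 2, 2)
c = (0, -17/9, -1/6)
Ac = (0, 0, 34/27)
Σ b_i: 17/6·1 + 2·1 + 2·1 = 41/6 ≠ 1 ⇒ order 0.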